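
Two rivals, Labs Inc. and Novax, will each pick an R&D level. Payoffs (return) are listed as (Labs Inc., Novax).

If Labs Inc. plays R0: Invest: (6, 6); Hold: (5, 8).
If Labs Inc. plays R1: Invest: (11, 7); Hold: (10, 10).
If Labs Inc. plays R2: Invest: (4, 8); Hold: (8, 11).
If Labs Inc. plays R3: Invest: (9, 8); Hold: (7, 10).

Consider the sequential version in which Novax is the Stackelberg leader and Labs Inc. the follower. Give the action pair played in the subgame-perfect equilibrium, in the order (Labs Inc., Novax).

(R1, Hold)

Work backward from Labs Inc.'s decision.
- Invest → Labs Inc. plays R1 (best of 6, 11, 4, 9); Novax gets 7.
- Hold → Labs Inc. plays R1 (best of 5, 10, 8, 7); Novax gets 10.
Novax's induced payoffs are 7, 10, so Novax commits to Hold. Subgame-perfect outcome: (R1, Hold) with payoffs (10, 10).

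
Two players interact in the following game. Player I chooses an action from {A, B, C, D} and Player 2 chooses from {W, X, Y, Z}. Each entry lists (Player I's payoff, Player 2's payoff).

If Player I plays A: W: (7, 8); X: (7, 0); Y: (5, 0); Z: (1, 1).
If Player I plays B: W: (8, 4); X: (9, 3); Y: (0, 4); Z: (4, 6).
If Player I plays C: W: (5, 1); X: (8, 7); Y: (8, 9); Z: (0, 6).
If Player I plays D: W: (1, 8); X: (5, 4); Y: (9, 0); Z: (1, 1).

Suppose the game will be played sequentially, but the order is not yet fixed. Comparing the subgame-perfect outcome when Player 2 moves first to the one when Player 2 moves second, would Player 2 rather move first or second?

If Player I leads: Player 2's best replies are A→W, B→Z, C→Y, D→W; Player I's induced payoffs 7, 4, 8, 1; outcome (C, Y), payoffs (8, 9).
If Player 2 leads: Player I's best replies are W→B, X→B, Y→D, Z→B; Player 2's induced payoffs 4, 3, 0, 6; outcome (B, Z), payoffs (4, 6).
Player 2 gets 6 moving first and 9 moving second, so Player 2 prefers to move second.

second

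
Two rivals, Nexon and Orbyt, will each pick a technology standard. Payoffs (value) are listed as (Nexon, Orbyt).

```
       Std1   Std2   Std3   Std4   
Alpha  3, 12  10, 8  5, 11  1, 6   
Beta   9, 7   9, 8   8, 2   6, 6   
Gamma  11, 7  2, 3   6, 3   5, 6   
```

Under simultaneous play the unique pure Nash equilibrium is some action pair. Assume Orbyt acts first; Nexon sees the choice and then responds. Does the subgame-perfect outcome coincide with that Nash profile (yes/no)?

no

Backward induction with Orbyt moving first.
- Std1: Nexon compares 3, 9, 11 and picks Gamma; Orbyt would get 7.
- Std2: Nexon compares 10, 9, 2 and picks Alpha; Orbyt would get 8.
- Std3: Nexon compares 5, 8, 6 and picks Beta; Orbyt would get 2.
- Std4: Nexon compares 1, 6, 5 and picks Beta; Orbyt would get 6.
Among 7, 8, 2, 6, the best is 8 at Std2. Subgame-perfect outcome: (Alpha, Std2) with payoffs (10, 8).
Now find the simultaneous Nash equilibrium.
Nexon's best replies: Std1→Gamma; Std2→Alpha; Std3→Beta; Std4→Beta.
Orbyt's best replies: Alpha→Std1; Beta→Std2; Gamma→Std1.
Only (Gamma, Std1) has each player best-responding; Nash payoffs (11, 7).
Sequential outcome (Alpha, Std2) differs from the Nash profile (Gamma, Std1).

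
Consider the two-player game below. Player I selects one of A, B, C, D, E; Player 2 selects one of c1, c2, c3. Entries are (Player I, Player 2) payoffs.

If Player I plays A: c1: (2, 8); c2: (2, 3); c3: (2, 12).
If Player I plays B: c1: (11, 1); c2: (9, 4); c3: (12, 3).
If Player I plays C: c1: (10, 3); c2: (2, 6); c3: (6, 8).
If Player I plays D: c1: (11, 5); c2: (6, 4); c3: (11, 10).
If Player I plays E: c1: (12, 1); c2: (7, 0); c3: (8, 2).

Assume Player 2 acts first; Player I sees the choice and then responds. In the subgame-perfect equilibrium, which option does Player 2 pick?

c2

Work backward from Player I's decision.
- c1 → Player I plays E (best of 2, 11, 10, 11, 12); Player 2 gets 1.
- c2 → Player I plays B (best of 2, 9, 2, 6, 7); Player 2 gets 4.
- c3 → Player I plays B (best of 2, 12, 6, 11, 8); Player 2 gets 3.
Maximizing over 1, 4, 3, Player 2 chooses c2. Subgame-perfect outcome: (B, c2) with payoffs (9, 4).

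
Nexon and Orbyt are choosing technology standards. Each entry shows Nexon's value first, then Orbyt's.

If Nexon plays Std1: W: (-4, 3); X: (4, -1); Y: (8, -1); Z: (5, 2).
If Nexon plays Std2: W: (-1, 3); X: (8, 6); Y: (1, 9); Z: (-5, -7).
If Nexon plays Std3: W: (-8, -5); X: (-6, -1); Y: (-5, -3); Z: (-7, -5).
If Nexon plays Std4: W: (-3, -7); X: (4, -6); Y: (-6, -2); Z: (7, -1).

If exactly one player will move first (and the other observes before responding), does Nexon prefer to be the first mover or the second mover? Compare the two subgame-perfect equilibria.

second

If Nexon leads: Orbyt's best replies are Std1→W, Std2→Y, Std3→X, Std4→Z; Nexon's induced payoffs -4, 1, -6, 7; outcome (Std4, Z), payoffs (7, -1).
If Orbyt leads: Nexon's best replies are W→Std2, X→Std2, Y→Std1, Z→Std4; Orbyt's induced payoffs 3, 6, -1, -1; outcome (Std2, X), payoffs (8, 6).
Nexon gets 7 moving first and 8 moving second, so Nexon prefers to move second.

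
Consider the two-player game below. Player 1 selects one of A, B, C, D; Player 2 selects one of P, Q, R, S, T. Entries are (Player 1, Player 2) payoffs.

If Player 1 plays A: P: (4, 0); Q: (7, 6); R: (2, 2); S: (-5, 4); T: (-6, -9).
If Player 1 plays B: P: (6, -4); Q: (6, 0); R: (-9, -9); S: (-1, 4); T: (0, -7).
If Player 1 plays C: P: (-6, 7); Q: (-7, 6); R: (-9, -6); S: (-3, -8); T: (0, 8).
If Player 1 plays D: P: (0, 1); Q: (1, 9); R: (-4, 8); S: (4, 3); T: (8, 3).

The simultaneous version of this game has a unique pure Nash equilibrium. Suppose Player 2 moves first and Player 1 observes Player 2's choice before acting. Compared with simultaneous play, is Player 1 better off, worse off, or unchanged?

Solve by backward induction (Player 2 leads).
- P: BR = B, leader payoff -4.
- Q: BR = A, leader payoff 6.
- R: BR = A, leader payoff 2.
- S: BR = D, leader payoff 3.
- T: BR = D, leader payoff 3.
Among -4, 6, 2, 3, 3, the best is 6 at Q. Subgame-perfect outcome: (A, Q) with payoffs (7, 6).
For the simultaneous game, intersect best replies.
Player 1's best replies: P→B; Q→A; R→A; S→D; T→D.
Player 2's best replies: A→Q; B→S; C→T; D→Q.
Only (A, Q) has each player best-responding; Nash payoffs (7, 6).
Player 1 earns 7 sequentially versus 7 at the Nash outcome: unchanged.

unchanged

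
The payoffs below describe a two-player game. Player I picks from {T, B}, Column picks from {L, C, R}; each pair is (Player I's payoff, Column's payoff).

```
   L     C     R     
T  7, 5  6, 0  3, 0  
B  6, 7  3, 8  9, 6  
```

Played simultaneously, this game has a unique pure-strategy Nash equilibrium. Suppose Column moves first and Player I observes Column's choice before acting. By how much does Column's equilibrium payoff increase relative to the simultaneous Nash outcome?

1

Backward induction with Column moving first.
- L → Player I plays T (best of 7, 6); Column gets 5.
- C → Player I plays T (best of 6, 3); Column gets 0.
- R → Player I plays B (best of 3, 9); Column gets 6.
Among 5, 0, 6, the best is 6 at R. Subgame-perfect outcome: (B, R) with payoffs (9, 6).
Under simultaneous play:
Player I's best replies: L→T; C→T; R→B.
Column's best replies: T→L; B→C.
The unique mutual best reply is (T, L), giving (7, 5).
Column's commitment gain: 6 − 5 = 1.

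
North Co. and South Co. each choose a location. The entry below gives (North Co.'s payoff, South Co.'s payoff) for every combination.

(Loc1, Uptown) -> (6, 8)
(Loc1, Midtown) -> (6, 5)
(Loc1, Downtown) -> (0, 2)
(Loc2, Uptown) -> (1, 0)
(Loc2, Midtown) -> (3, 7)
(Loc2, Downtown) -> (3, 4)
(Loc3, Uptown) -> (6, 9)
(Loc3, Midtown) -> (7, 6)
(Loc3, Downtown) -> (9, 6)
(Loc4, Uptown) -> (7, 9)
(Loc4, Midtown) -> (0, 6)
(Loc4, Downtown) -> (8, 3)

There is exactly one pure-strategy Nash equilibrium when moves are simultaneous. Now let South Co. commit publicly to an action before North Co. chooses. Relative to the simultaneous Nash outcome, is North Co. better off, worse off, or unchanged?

unchanged

Backward induction with South Co. moving first.
- Uptown → North Co. plays Loc4 (best of 6, 1, 6, 7); South Co. gets 9.
- Midtown → North Co. plays Loc3 (best of 6, 3, 7, 0); South Co. gets 6.
- Downtown → North Co. plays Loc3 (best of 0, 3, 9, 8); South Co. gets 6.
South Co.'s induced payoffs are 9, 6, 6, so South Co. commits to Uptown. Subgame-perfect outcome: (Loc4, Uptown) with payoffs (7, 9).
Now find the simultaneous Nash equilibrium.
North Co.'s best replies: Uptown→Loc4; Midtown→Loc3; Downtown→Loc3.
South Co.'s best replies: Loc1→Uptown; Loc2→Midtown; Loc3→Uptown; Loc4→Uptown.
The unique mutual best reply is (Loc4, Uptown), giving (7, 9).
North Co. earns 7 sequentially versus 7 at the Nash outcome: unchanged.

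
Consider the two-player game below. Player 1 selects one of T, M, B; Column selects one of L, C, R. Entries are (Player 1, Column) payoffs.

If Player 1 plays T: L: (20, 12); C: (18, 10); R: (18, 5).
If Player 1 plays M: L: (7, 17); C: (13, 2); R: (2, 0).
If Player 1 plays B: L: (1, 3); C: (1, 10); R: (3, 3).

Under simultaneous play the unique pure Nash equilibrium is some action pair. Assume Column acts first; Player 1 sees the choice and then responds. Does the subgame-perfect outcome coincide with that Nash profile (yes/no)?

Work backward from Player 1's decision.
- L: BR = T, leader payoff 12.
- C: BR = T, leader payoff 10.
- R: BR = T, leader payoff 5.
Among 12, 10, 5, the best is 12 at L. Subgame-perfect outcome: (T, L) with payoffs (20, 12).
For the simultaneous game, intersect best replies.
Player 1's best replies: L→T; C→T; R→T.
Column's best replies: T→L; M→L; B→C.
Only (T, L) has each player best-responding; Nash payoffs (20, 12).
Sequential outcome (T, L) coincides with the Nash profile (T, L).

yes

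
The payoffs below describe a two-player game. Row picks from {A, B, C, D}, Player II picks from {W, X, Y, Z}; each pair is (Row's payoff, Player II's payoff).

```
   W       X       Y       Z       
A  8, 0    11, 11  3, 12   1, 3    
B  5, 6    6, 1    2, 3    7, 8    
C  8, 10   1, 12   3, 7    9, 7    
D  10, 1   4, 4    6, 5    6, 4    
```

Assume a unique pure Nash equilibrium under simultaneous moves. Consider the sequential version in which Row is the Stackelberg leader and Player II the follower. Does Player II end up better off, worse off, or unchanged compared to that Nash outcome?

better off

Solve by backward induction (Row leads).
- A → Player II plays Y (best of 0, 11, 12, 3); Row gets 3.
- B → Player II plays Z (best of 6, 1, 3, 8); Row gets 7.
- C → Player II plays X (best of 10, 12, 7, 7); Row gets 1.
- D → Player II plays Y (best of 1, 4, 5, 4); Row gets 6.
Maximizing over 3, 7, 1, 6, Row chooses B. Subgame-perfect outcome: (B, Z) with payoffs (7, 8).
Under simultaneous play:
Row's best replies: W→D; X→A; Y→D; Z→C.
Player II's best replies: A→Y; B→Z; C→X; D→Y.
Only (D, Y) has each player best-responding; Nash payoffs (6, 5).
Player II earns 8 sequentially versus 5 at the Nash outcome: better off.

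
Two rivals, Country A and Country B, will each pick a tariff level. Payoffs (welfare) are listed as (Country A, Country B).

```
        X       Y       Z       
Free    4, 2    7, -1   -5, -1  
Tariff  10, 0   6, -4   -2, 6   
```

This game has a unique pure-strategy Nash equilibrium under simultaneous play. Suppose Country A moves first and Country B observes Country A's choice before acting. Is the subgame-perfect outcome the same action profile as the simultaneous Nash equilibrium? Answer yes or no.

no

Work backward from Country B's decision.
- Free: BR = X, leader payoff 4.
- Tariff: BR = Z, leader payoff -2.
Maximizing over 4, -2, Country A chooses Free. Subgame-perfect outcome: (Free, X) with payoffs (4, 2).
For the simultaneous game, intersect best replies.
Country A's best replies: X→Tariff; Y→Free; Z→Tariff.
Country B's best replies: Free→X; Tariff→Z.
The unique mutual best reply is (Tariff, Z), giving (-2, 6).
Sequential outcome (Free, X) differs from the Nash profile (Tariff, Z).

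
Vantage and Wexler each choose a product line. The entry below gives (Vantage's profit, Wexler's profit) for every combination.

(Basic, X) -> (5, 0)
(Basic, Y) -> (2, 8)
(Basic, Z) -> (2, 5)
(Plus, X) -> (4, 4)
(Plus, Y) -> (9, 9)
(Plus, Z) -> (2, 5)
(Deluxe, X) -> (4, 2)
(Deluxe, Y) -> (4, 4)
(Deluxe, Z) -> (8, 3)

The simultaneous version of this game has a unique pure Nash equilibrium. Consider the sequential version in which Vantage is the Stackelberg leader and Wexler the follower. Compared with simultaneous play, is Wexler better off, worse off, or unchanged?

Wexler best-responds to each possible Vantage move:
- Basic: BR = Y, leader payoff 2.
- Plus: BR = Y, leader payoff 9.
- Deluxe: BR = Y, leader payoff 4.
Among 2, 9, 4, the best is 9 at Plus. Subgame-perfect outcome: (Plus, Y) with payoffs (9, 9).
Under simultaneous play:
Vantage's best replies: X→Basic; Y→Plus; Z→Deluxe.
Wexler's best replies: Basic→Y; Plus→Y; Deluxe→Y.
Only (Plus, Y) has each player best-responding; Nash payoffs (9, 9).
Wexler earns 9 sequentially versus 9 at the Nash outcome: unchanged.

unchanged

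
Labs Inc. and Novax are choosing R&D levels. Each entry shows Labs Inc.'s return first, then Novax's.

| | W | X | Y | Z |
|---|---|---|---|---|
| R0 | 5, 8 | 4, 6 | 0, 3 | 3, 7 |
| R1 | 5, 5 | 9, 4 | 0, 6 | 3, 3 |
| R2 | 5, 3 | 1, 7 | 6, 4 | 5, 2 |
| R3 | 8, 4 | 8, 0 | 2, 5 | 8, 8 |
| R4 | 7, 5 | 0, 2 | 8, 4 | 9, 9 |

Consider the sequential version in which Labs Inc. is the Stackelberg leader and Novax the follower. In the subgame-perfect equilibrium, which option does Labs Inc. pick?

R4

Solve by backward induction (Labs Inc. leads).
- R0: BR = W, leader payoff 5.
- R1: BR = Y, leader payoff 0.
- R2: BR = X, leader payoff 1.
- R3: BR = Z, leader payoff 8.
- R4: BR = Z, leader payoff 9.
Maximizing over 5, 0, 1, 8, 9, Labs Inc. chooses R4. Subgame-perfect outcome: (R4, Z) with payoffs (9, 9).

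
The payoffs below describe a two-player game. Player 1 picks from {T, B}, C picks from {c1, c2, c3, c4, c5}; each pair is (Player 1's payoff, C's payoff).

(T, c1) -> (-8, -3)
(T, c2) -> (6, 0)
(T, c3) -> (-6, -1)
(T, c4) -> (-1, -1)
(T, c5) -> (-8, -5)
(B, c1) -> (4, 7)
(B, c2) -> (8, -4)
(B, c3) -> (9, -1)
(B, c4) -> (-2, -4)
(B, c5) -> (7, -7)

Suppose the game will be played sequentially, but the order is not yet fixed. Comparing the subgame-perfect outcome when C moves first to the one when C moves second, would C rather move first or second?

first

If Player 1 leads: C's best replies are T→c2, B→c1; Player 1's induced payoffs 6, 4; outcome (T, c2), payoffs (6, 0).
If C leads: Player 1's best replies are c1→B, c2→B, c3→B, c4→T, c5→B; C's induced payoffs 7, -4, -1, -1, -7; outcome (B, c1), payoffs (4, 7).
C gets 7 moving first and 0 moving second, so C prefers to move first.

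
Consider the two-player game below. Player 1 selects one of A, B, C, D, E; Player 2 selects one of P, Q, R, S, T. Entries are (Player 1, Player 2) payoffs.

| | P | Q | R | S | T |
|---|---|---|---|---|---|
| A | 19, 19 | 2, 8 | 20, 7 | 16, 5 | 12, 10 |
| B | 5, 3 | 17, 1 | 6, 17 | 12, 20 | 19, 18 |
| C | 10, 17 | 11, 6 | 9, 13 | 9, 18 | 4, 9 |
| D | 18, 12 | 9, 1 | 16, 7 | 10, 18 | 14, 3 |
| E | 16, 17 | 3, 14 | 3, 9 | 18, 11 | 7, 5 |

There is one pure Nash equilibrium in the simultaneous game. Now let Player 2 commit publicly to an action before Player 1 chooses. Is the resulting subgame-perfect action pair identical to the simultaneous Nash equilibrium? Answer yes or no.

yes

Work backward from Player 1's decision.
- P: Player 1 compares 19, 5, 10, 18, 16 and picks A; Player 2 would get 19.
- Q: Player 1 compares 2, 17, 11, 9, 3 and picks B; Player 2 would get 1.
- R: Player 1 compares 20, 6, 9, 16, 3 and picks A; Player 2 would get 7.
- S: Player 1 compares 16, 12, 9, 10, 18 and picks E; Player 2 would get 11.
- T: Player 1 compares 12, 19, 4, 14, 7 and picks B; Player 2 would get 18.
Player 2's induced payoffs are 19, 1, 7, 11, 18, so Player 2 commits to P. Subgame-perfect outcome: (A, P) with payoffs (19, 19).
For the simultaneous game, intersect best replies.
Player 1's best replies: P→A; Q→B; R→A; S→E; T→B.
Player 2's best replies: A→P; B→S; C→S; D→S; E→P.
The unique mutual best reply is (A, P), giving (19, 19).
Sequential outcome (A, P) coincides with the Nash profile (A, P).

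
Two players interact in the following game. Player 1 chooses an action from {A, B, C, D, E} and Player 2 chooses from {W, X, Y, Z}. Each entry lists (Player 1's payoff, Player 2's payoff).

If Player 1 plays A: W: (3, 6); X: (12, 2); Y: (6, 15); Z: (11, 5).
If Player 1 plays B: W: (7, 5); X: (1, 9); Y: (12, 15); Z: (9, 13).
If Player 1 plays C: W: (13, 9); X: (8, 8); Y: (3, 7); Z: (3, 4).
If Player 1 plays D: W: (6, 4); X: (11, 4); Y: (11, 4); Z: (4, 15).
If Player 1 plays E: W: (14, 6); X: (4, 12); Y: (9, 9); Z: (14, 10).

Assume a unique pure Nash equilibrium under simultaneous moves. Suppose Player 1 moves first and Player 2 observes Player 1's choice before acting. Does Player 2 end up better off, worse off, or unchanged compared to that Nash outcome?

Player 2 best-responds to each possible Player 1 move:
- A: Player 2 compares 6, 2, 15, 5 and picks Y; Player 1 would get 6.
- B: Player 2 compares 5, 9, 15, 13 and picks Y; Player 1 would get 12.
- C: Player 2 compares 9, 8, 7, 4 and picks W; Player 1 would get 13.
- D: Player 2 compares 4, 4, 4, 15 and picks Z; Player 1 would get 4.
- E: Player 2 compares 6, 12, 9, 10 and picks X; Player 1 would get 4.
Among 6, 12, 13, 4, 4, the best is 13 at C. Subgame-perfect outcome: (C, W) with payoffs (13, 9).
Now find the simultaneous Nash equilibrium.
Player 1's best replies: W→E; X→A; Y→B; Z→E.
Player 2's best replies: A→Y; B→Y; C→W; D→Z; E→X.
Only (B, Y) has each player best-responding; Nash payoffs (12, 15).
Player 2 earns 9 sequentially versus 15 at the Nash outcome: worse off.

worse off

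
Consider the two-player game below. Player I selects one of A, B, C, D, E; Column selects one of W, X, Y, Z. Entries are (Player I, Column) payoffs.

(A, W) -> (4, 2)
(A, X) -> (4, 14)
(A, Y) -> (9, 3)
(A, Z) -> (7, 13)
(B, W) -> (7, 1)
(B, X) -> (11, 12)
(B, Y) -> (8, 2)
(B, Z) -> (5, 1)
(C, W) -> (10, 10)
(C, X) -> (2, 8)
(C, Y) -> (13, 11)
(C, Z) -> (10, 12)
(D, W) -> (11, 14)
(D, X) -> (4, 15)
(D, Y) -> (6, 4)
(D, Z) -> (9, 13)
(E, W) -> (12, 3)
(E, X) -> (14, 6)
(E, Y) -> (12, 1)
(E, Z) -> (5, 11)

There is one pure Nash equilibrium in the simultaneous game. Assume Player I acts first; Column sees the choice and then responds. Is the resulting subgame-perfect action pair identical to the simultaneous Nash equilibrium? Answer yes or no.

no

Backward induction with Player I moving first.
- A → Column plays X (best of 2, 14, 3, 13); Player I gets 4.
- B → Column plays X (best of 1, 12, 2, 1); Player I gets 11.
- C → Column plays Z (best of 10, 8, 11, 12); Player I gets 10.
- D → Column plays X (best of 14, 15, 4, 13); Player I gets 4.
- E → Column plays Z (best of 3, 6, 1, 11); Player I gets 5.
Maximizing over 4, 11, 10, 4, 5, Player I chooses B. Subgame-perfect outcome: (B, X) with payoffs (11, 12).
For the simultaneous game, intersect best replies.
Player I's best replies: W→E; X→E; Y→C; Z→C.
Column's best replies: A→X; B→X; C→Z; D→X; E→Z.
The unique mutual best reply is (C, Z), giving (10, 12).
Sequential outcome (B, X) differs from the Nash profile (C, Z).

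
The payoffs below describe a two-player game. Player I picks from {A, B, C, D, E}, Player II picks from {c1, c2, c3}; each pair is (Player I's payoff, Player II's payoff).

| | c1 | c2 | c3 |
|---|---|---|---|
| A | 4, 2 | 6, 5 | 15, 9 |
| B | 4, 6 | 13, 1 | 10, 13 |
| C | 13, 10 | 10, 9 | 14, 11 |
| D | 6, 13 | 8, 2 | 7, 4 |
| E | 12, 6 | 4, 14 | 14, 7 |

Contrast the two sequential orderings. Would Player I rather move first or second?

first

If Player I leads: Player II's best replies are A→c3, B→c3, C→c3, D→c1, E→c2; Player I's induced payoffs 15, 10, 14, 6, 4; outcome (A, c3), payoffs (15, 9).
If Player II leads: Player I's best replies are c1→C, c2→B, c3→A; Player II's induced payoffs 10, 1, 9; outcome (C, c1), payoffs (13, 10).
Player I gets 15 moving first and 13 moving second, so Player I prefers to move first.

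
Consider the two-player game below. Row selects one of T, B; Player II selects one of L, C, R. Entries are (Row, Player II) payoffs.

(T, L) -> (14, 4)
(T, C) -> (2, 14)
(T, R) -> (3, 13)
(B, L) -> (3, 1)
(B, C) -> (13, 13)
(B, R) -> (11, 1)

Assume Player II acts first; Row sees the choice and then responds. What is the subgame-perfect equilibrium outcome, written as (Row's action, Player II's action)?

(B, C)

Row best-responds to each possible Player II move:
- L: BR = T, leader payoff 4.
- C: BR = B, leader payoff 13.
- R: BR = B, leader payoff 1.
Maximizing over 4, 13, 1, Player II chooses C. Subgame-perfect outcome: (B, C) with payoffs (13, 13).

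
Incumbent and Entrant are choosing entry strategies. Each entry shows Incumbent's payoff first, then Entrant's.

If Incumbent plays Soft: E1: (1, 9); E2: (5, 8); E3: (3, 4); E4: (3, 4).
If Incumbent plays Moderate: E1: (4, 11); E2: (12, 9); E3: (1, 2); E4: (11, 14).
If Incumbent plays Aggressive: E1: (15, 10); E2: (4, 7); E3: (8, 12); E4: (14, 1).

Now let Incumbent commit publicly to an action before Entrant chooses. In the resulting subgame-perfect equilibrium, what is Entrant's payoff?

Solve by backward induction (Incumbent leads).
- Soft → Entrant plays E1 (best of 9, 8, 4, 4); Incumbent gets 1.
- Moderate → Entrant plays E4 (best of 11, 9, 2, 14); Incumbent gets 11.
- Aggressive → Entrant plays E3 (best of 10, 7, 12, 1); Incumbent gets 8.
Among 1, 11, 8, the best is 11 at Moderate. Subgame-perfect outcome: (Moderate, E4) with payoffs (11, 14).

14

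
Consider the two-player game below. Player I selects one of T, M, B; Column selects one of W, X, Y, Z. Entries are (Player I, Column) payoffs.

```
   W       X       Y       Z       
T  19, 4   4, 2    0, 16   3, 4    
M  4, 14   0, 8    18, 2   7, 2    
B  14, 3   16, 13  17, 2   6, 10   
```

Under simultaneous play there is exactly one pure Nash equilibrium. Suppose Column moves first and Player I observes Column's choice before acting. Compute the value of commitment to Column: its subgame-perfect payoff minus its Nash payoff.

0

Solve by backward induction (Column leads).
- W: BR = T, leader payoff 4.
- X: BR = B, leader payoff 13.
- Y: BR = M, leader payoff 2.
- Z: BR = M, leader payoff 2.
Maximizing over 4, 13, 2, 2, Column chooses X. Subgame-perfect outcome: (B, X) with payoffs (16, 13).
Now find the simultaneous Nash equilibrium.
Player I's best replies: W→T; X→B; Y→M; Z→M.
Column's best replies: T→Y; M→W; B→X.
The unique mutual best reply is (B, X), giving (16, 13).
Column's commitment gain: 13 − 13 = 0.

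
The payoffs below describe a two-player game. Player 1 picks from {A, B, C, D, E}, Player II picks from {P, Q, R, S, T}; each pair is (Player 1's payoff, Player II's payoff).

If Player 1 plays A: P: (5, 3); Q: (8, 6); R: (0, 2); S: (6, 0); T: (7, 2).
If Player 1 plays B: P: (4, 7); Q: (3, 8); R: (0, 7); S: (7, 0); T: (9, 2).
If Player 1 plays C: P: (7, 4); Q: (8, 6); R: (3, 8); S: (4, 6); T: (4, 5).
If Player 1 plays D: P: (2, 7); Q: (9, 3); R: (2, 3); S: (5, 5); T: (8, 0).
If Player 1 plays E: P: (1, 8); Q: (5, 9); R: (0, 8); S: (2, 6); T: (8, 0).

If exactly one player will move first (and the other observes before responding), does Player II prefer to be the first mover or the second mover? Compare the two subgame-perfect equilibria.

first

If Player 1 leads: Player II's best replies are A→Q, B→Q, C→R, D→P, E→Q; Player 1's induced payoffs 8, 3, 3, 2, 5; outcome (A, Q), payoffs (8, 6).
If Player II leads: Player 1's best replies are P→C, Q→D, R→C, S→B, T→B; Player II's induced payoffs 4, 3, 8, 0, 2; outcome (C, R), payoffs (3, 8).
Player II gets 8 moving first and 6 moving second, so Player II prefers to move first.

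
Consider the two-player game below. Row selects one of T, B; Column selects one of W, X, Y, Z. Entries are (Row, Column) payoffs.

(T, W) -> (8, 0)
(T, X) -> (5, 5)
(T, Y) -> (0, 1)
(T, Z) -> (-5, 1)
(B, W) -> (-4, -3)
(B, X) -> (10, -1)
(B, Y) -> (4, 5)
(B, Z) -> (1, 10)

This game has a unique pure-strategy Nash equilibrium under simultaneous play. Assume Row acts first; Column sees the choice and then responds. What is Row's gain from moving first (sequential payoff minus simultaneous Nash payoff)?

Column best-responds to each possible Row move:
- T: BR = X, leader payoff 5.
- B: BR = Z, leader payoff 1.
Row's induced payoffs are 5, 1, so Row commits to T. Subgame-perfect outcome: (T, X) with payoffs (5, 5).
Now find the simultaneous Nash equilibrium.
Row's best replies: W→T; X→B; Y→B; Z→B.
Column's best replies: T→X; B→Z.
The unique mutual best reply is (B, Z), giving (1, 10).
Row's commitment gain: 5 − 1 = 4.

4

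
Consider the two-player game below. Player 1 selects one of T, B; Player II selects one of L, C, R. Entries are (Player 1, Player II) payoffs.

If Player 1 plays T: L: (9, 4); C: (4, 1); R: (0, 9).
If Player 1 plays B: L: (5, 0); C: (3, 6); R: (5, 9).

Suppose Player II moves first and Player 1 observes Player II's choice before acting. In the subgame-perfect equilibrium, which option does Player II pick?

Player 1 best-responds to each possible Player II move:
- L: BR = T, leader payoff 4.
- C: BR = T, leader payoff 1.
- R: BR = B, leader payoff 9.
Among 4, 1, 9, the best is 9 at R. Subgame-perfect outcome: (B, R) with payoffs (5, 9).

R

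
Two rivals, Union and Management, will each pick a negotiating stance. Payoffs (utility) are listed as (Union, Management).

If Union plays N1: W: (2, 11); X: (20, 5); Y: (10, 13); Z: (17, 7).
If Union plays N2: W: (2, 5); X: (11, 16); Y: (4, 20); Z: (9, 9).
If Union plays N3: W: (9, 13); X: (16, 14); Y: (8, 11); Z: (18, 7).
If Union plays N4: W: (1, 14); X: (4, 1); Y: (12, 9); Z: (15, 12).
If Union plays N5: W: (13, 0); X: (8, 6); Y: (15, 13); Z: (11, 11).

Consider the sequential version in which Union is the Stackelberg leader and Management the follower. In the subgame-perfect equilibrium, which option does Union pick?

Management best-responds to each possible Union move:
- N1: BR = Y, leader payoff 10.
- N2: BR = Y, leader payoff 4.
- N3: BR = X, leader payoff 16.
- N4: BR = W, leader payoff 1.
- N5: BR = Y, leader payoff 15.
Union's induced payoffs are 10, 4, 16, 1, 15, so Union commits to N3. Subgame-perfect outcome: (N3, X) with payoffs (16, 14).

N3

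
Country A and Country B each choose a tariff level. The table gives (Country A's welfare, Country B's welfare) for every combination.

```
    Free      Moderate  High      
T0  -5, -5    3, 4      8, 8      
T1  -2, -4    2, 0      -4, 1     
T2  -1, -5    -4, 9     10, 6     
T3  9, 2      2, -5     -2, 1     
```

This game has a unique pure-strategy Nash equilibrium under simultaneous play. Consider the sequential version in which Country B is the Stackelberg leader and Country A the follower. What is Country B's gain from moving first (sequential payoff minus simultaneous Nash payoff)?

Backward induction with Country B moving first.
- Free: Country A compares -5, -2, -1, 9 and picks T3; Country B would get 2.
- Moderate: Country A compares 3, 2, -4, 2 and picks T0; Country B would get 4.
- High: Country A compares 8, -4, 10, -2 and picks T2; Country B would get 6.
Country B's induced payoffs are 2, 4, 6, so Country B commits to High. Subgame-perfect outcome: (T2, High) with payoffs (10, 6).
Now find the simultaneous Nash equilibrium.
Country A's best replies: Free→T3; Moderate→T0; High→T2.
Country B's best replies: T0→High; T1→High; T2→Moderate; T3→Free.
Only (T3, Free) has each player best-responding; Nash payoffs (9, 2).
Country B's commitment gain: 6 − 2 = 4.

4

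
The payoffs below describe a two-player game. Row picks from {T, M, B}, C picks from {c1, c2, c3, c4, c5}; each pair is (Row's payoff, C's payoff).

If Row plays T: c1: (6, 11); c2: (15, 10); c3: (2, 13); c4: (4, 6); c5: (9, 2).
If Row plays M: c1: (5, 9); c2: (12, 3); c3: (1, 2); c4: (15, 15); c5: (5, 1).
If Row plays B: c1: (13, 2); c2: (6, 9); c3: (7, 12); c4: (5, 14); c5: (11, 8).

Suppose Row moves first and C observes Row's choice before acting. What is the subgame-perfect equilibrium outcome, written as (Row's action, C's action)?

Backward induction with Row moving first.
- T: C compares 11, 10, 13, 6, 2 and picks c3; Row would get 2.
- M: C compares 9, 3, 2, 15, 1 and picks c4; Row would get 15.
- B: C compares 2, 9, 12, 14, 8 and picks c4; Row would get 5.
Row's induced payoffs are 2, 15, 5, so Row commits to M. Subgame-perfect outcome: (M, c4) with payoffs (15, 15).

(M, c4)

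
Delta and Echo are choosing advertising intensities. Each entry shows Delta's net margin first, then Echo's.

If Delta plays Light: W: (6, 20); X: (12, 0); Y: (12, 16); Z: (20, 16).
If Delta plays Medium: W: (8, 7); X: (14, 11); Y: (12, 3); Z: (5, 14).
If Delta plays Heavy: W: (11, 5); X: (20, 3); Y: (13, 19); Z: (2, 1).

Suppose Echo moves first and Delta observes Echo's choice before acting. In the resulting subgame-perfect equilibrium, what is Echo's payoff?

Backward induction with Echo moving first.
- W: BR = Heavy, leader payoff 5.
- X: BR = Heavy, leader payoff 3.
- Y: BR = Heavy, leader payoff 19.
- Z: BR = Light, leader payoff 16.
Maximizing over 5, 3, 19, 16, Echo chooses Y. Subgame-perfect outcome: (Heavy, Y) with payoffs (13, 19).

19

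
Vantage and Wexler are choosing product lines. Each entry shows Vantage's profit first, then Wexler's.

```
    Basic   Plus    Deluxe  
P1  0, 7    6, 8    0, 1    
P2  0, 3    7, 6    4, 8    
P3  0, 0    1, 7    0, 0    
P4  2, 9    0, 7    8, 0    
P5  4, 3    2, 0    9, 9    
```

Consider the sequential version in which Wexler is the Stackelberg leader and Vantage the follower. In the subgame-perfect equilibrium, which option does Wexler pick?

Vantage best-responds to each possible Wexler move:
- Basic → Vantage plays P5 (best of 0, 0, 0, 2, 4); Wexler gets 3.
- Plus → Vantage plays P2 (best of 6, 7, 1, 0, 2); Wexler gets 6.
- Deluxe → Vantage plays P5 (best of 0, 4, 0, 8, 9); Wexler gets 9.
Among 3, 6, 9, the best is 9 at Deluxe. Subgame-perfect outcome: (P5, Deluxe) with payoffs (9, 9).

Deluxe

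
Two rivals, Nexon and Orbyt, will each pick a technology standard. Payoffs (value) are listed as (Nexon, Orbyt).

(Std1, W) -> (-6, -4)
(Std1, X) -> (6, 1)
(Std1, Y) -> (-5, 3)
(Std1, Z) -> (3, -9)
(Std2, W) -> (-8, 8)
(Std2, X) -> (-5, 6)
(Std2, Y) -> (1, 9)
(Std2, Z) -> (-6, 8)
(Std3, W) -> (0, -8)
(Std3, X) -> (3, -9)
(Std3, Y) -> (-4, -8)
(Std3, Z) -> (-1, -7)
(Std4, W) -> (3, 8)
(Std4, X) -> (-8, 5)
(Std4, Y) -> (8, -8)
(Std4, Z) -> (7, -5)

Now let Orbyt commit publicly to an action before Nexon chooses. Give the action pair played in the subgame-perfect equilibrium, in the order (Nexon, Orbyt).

Nexon best-responds to each possible Orbyt move:
- W: Nexon compares -6, -8, 0, 3 and picks Std4; Orbyt would get 8.
- X: Nexon compares 6, -5, 3, -8 and picks Std1; Orbyt would get 1.
- Y: Nexon compares -5, 1, -4, 8 and picks Std4; Orbyt would get -8.
- Z: Nexon compares 3, -6, -1, 7 and picks Std4; Orbyt would get -5.
Maximizing over 8, 1, -8, -5, Orbyt chooses W. Subgame-perfect outcome: (Std4, W) with payoffs (3, 8).

(Std4, W)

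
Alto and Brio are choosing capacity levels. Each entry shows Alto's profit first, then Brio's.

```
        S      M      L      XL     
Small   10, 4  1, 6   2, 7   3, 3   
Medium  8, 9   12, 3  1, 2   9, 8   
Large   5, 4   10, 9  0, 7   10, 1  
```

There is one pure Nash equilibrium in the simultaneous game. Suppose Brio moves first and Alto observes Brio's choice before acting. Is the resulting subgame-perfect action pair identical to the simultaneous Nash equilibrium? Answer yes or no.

yes

Alto best-responds to each possible Brio move:
- S: BR = Small, leader payoff 4.
- M: BR = Medium, leader payoff 3.
- L: BR = Small, leader payoff 7.
- XL: BR = Large, leader payoff 1.
Among 4, 3, 7, 1, the best is 7 at L. Subgame-perfect outcome: (Small, L) with payoffs (2, 7).
Under simultaneous play:
Alto's best replies: S→Small; M→Medium; L→Small; XL→Large.
Brio's best replies: Small→L; Medium→S; Large→M.
Only (Small, L) has each player best-responding; Nash payoffs (2, 7).
Sequential outcome (Small, L) coincides with the Nash profile (Small, L).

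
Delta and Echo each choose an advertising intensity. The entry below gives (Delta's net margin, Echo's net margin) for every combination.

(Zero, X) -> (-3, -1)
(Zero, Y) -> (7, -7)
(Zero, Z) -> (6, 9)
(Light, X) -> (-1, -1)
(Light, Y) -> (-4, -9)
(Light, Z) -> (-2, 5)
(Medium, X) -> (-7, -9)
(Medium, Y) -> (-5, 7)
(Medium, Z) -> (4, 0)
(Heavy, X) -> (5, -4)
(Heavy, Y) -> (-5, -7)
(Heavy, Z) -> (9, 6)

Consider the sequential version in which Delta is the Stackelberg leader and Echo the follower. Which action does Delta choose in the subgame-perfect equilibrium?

Backward induction with Delta moving first.
- Zero: Echo compares -1, -7, 9 and picks Z; Delta would get 6.
- Light: Echo compares -1, -9, 5 and picks Z; Delta would get -2.
- Medium: Echo compares -9, 7, 0 and picks Y; Delta would get -5.
- Heavy: Echo compares -4, -7, 6 and picks Z; Delta would get 9.
Delta's induced payoffs are 6, -2, -5, 9, so Delta commits to Heavy. Subgame-perfect outcome: (Heavy, Z) with payoffs (9, 6).

Heavy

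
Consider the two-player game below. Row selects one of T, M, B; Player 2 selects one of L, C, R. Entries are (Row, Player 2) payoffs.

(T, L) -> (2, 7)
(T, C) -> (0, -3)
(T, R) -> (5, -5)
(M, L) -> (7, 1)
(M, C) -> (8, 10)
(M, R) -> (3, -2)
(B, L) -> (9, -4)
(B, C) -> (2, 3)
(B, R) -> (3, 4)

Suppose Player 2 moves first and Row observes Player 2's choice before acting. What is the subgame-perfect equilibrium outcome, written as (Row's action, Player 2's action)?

Solve by backward induction (Player 2 leads).
- L: BR = B, leader payoff -4.
- C: BR = M, leader payoff 10.
- R: BR = T, leader payoff -5.
Among -4, 10, -5, the best is 10 at C. Subgame-perfect outcome: (M, C) with payoffs (8, 10).

(M, C)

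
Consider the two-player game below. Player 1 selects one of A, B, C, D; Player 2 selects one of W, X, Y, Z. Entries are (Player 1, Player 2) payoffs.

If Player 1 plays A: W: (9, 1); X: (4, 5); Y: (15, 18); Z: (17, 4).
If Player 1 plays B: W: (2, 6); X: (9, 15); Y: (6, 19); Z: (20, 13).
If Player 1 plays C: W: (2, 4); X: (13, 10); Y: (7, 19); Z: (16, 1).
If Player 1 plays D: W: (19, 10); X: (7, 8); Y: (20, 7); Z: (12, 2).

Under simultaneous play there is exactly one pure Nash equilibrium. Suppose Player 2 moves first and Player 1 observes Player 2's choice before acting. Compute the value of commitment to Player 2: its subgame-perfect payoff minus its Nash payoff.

Work backward from Player 1's decision.
- W: Player 1 compares 9, 2, 2, 19 and picks D; Player 2 would get 10.
- X: Player 1 compares 4, 9, 13, 7 and picks C; Player 2 would get 10.
- Y: Player 1 compares 15, 6, 7, 20 and picks D; Player 2 would get 7.
- Z: Player 1 compares 17, 20, 16, 12 and picks B; Player 2 would get 13.
Maximizing over 10, 10, 7, 13, Player 2 chooses Z. Subgame-perfect outcome: (B, Z) with payoffs (20, 13).
Under simultaneous play:
Player 1's best replies: W→D; X→C; Y→D; Z→B.
Player 2's best replies: A→Y; B→Y; C→Y; D→W.
The unique mutual best reply is (D, W), giving (19, 10).
Player 2's commitment gain: 13 − 10 = 3.

3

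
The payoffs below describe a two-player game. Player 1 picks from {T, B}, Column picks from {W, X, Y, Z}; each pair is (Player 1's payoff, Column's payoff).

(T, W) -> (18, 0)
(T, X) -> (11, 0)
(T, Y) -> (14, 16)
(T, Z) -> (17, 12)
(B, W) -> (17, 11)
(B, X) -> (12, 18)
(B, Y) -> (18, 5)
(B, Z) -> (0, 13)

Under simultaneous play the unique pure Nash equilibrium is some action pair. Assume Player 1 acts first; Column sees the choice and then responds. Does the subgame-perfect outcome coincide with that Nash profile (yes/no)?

Work backward from Column's decision.
- T → Column plays Y (best of 0, 0, 16, 12); Player 1 gets 14.
- B → Column plays X (best of 11, 18, 5, 13); Player 1 gets 12.
Player 1's induced payoffs are 14, 12, so Player 1 commits to T. Subgame-perfect outcome: (T, Y) with payoffs (14, 16).
Under simultaneous play:
Player 1's best replies: W→T; X→B; Y→B; Z→T.
Column's best replies: T→Y; B→X.
Only (B, X) has each player best-responding; Nash payoffs (12, 18).
Sequential outcome (T, Y) differs from the Nash profile (B, X).

no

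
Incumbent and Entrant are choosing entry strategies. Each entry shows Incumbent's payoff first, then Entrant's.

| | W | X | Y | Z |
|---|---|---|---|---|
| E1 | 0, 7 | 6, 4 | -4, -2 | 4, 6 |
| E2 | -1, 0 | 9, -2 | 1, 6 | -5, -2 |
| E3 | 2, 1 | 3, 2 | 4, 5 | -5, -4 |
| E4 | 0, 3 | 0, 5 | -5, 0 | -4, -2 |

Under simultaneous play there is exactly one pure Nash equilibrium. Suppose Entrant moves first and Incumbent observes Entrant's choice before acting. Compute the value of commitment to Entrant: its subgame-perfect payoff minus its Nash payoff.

1

Backward induction with Entrant moving first.
- W → Incumbent plays E3 (best of 0, -1, 2, 0); Entrant gets 1.
- X → Incumbent plays E2 (best of 6, 9, 3, 0); Entrant gets -2.
- Y → Incumbent plays E3 (best of -4, 1, 4, -5); Entrant gets 5.
- Z → Incumbent plays E1 (best of 4, -5, -5, -4); Entrant gets 6.
Maximizing over 1, -2, 5, 6, Entrant chooses Z. Subgame-perfect outcome: (E1, Z) with payoffs (4, 6).
For the simultaneous game, intersect best replies.
Incumbent's best replies: W→E3; X→E2; Y→E3; Z→E1.
Entrant's best replies: E1→W; E2→Y; E3→Y; E4→X.
The unique mutual best reply is (E3, Y), giving (4, 5).
Entrant's commitment gain: 6 − 5 = 1.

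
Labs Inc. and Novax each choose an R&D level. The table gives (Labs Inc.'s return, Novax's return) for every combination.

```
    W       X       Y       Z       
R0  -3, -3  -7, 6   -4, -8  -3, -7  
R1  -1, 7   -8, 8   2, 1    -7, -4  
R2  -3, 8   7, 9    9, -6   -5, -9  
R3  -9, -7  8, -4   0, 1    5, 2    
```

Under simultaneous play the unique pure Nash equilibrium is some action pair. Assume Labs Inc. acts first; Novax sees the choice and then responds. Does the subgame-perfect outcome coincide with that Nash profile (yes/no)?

no

Backward induction with Labs Inc. moving first.
- R0 → Novax plays X (best of -3, 6, -8, -7); Labs Inc. gets -7.
- R1 → Novax plays X (best of 7, 8, 1, -4); Labs Inc. gets -8.
- R2 → Novax plays X (best of 8, 9, -6, -9); Labs Inc. gets 7.
- R3 → Novax plays Z (best of -7, -4, 1, 2); Labs Inc. gets 5.
Among -7, -8, 7, 5, the best is 7 at R2. Subgame-perfect outcome: (R2, X) with payoffs (7, 9).
Now find the simultaneous Nash equilibrium.
Labs Inc.'s best replies: W→R1; X→R3; Y→R2; Z→R3.
Novax's best replies: R0→X; R1→X; R2→X; R3→Z.
Only (R3, Z) has each player best-responding; Nash payoffs (5, 2).
Sequential outcome (R2, X) differs from the Nash profile (R3, Z).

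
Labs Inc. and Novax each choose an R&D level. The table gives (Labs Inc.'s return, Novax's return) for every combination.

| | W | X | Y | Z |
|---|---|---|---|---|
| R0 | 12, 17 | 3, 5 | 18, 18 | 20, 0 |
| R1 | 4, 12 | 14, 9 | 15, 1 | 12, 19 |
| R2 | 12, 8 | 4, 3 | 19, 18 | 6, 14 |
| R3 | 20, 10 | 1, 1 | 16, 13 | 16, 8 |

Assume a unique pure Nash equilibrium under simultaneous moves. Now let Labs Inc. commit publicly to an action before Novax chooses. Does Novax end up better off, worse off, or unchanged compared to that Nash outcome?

Solve by backward induction (Labs Inc. leads).
- R0 → Novax plays Y (best of 17, 5, 18, 0); Labs Inc. gets 18.
- R1 → Novax plays Z (best of 12, 9, 1, 19); Labs Inc. gets 12.
- R2 → Novax plays Y (best of 8, 3, 18, 14); Labs Inc. gets 19.
- R3 → Novax plays Y (best of 10, 1, 13, 8); Labs Inc. gets 16.
Among 18, 12, 19, 16, the best is 19 at R2. Subgame-perfect outcome: (R2, Y) with payoffs (19, 18).
Now find the simultaneous Nash equilibrium.
Labs Inc.'s best replies: W→R3; X→R1; Y→R2; Z→R0.
Novax's best replies: R0→Y; R1→Z; R2→Y; R3→Y.
Only (R2, Y) has each player best-responding; Nash payoffs (19, 18).
Novax earns 18 sequentially versus 18 at the Nash outcome: unchanged.

unchanged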